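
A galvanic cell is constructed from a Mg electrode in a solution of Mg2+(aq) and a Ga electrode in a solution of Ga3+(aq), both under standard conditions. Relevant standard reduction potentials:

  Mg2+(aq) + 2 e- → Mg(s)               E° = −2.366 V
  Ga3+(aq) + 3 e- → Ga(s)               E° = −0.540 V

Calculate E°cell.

The Ga³⁺/Ga couple has the higher E°, so Ga ion is reduced (cathode) and Mg is oxidized (anode).
E°cell = E°(cathode) − E°(anode) = −0.540 − (−2.366) = +1.826 V.

+1.826 V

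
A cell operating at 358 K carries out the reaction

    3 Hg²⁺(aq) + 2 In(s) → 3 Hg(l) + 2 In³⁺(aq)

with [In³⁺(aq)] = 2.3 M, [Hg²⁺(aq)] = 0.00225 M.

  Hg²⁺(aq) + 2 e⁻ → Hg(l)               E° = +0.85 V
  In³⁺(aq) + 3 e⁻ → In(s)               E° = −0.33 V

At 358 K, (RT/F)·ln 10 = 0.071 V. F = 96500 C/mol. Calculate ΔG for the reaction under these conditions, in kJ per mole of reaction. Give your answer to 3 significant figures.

−624 kJ/mol

With Hg²⁺/Hg reduced at the cathode, E°cell = +0.85 − (−0.33) = +1.18 V and n = 6.
The reaction quotient is [In³⁺(aq)]^2 / [Hg²⁺(aq)]^3 = 4.64×10^8; by Nernst, E = +1.18 − (0.071/6)(8.667) = +1.0774 V.
Finally ΔG = −nFE = −(6)(96500 C/mol)(+1.0774 V) = −624 kJ/mol.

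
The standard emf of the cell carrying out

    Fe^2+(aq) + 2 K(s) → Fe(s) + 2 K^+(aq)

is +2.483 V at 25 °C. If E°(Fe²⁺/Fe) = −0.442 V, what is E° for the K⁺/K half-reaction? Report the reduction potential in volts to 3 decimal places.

−2.925 V

In the reaction as written the Fe²⁺/Fe couple is reduced (cathode) and K⁺/K is oxidized (anode), so E°cell = E°(Fe²⁺/Fe) − E°(K⁺/K).
E°(K⁺/K) = E°(cathode) − E°cell = −0.442 − (+2.483) = −2.925 V.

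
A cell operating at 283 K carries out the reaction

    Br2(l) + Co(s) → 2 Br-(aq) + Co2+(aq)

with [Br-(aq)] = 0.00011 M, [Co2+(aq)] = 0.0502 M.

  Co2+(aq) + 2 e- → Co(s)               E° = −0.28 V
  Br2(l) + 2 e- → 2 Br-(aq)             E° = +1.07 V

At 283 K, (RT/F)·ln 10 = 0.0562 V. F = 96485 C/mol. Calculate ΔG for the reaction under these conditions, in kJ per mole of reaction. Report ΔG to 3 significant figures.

−310 kJ/mol

E°cell = +1.07 − (−0.28) = +1.35 V; the balanced reaction transfers n = 2 electrons.
The reaction quotient is [Br-(aq)]^2·[Co2+(aq)] = 6.07×10^−10; by Nernst, E = +1.35 − (0.0562/2)(−9.217) = +1.6090 V.
Finally ΔG = −nFE = −(2)(96485 C/mol)(+1.6090 V) = −310 kJ/mol.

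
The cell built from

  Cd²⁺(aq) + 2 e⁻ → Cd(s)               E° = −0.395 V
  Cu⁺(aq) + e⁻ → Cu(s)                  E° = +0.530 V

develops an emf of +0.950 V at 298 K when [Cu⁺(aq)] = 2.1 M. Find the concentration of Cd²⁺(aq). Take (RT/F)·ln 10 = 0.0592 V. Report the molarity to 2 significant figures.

The Cu⁺/Cu couple has the larger reduction potential, so it is the cathode: E°cell = +0.530 − (−0.395) = +0.925 V and n = 2.
From the Nernst equation, log Q = n(E° − E)/0.0592 = 2·(+0.925 − (+0.950))/0.0592 = −0.845.
For 2 Cu⁺(aq) + Cd(s) → 2 Cu(s) + Cd²⁺(aq), the reaction quotient is Q = [Cd²⁺(aq)] / [Cu⁺(aq)]^2.
Isolating [Cd²⁺(aq)] in Q = 10^{−0.845} yields log [Cd²⁺(aq)] = −0.201, i.e. 0.63 M.

0.63 M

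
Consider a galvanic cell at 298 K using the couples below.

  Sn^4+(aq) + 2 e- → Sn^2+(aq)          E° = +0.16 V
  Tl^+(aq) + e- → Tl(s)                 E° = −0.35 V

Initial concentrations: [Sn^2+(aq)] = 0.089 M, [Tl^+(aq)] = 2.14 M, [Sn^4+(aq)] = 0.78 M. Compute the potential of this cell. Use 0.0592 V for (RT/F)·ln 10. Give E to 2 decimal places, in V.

The Sn⁴⁺/Sn²⁺ couple has the more positive E°, so it is the cathode; Tl⁺/Tl is the anode.
The standard potential is +0.16 − (−0.35) = +0.51 V and the balanced reaction transfers n = 2 electrons.
Balancing gives Sn^4+(aq) + 2 Tl(s) → Sn^2+(aq) + 2 Tl^+(aq); hence Q = ([Sn^2+(aq)]·[Tl^+(aq)]^2) / [Sn^4+(aq)] = 0.523 (log Q = −0.282).
E = E° − (0.0592/n)·log Q = +0.51 − (0.0592/2)(−0.282) = +0.52 V.

+0.52 V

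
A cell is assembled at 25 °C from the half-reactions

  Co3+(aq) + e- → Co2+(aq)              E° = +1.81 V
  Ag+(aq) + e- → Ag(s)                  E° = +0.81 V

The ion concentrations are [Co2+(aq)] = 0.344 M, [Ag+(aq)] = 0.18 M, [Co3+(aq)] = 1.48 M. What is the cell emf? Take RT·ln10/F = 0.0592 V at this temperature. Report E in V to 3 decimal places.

Since E°(Co³⁺/Co²⁺) > E°(Ag⁺/Ag), Co³⁺/Co²⁺ serves as the cathode.
E°cell = +1.81 − (+0.81) = +1.00 V, with n = 1 electron transferred.
Balancing gives Co3+(aq) + Ag(s) → Co2+(aq) + Ag+(aq); hence Q = ([Co2+(aq)]·[Ag+(aq)]) / [Co3+(aq)] = 0.0418 (log Q = −1.378).
Applying E = E° − (RT ln10/nF)·log Q gives +1.00 − (0.0592/1)(−1.378) = +1.082 V.

+1.082 V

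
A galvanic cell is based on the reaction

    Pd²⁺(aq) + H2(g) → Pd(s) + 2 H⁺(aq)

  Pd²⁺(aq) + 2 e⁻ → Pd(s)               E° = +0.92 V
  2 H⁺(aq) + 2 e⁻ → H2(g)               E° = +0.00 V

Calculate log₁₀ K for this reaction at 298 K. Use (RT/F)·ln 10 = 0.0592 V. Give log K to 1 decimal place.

log K = 31.1

The Pd²⁺/Pd couple is reduced (cathode); E°cell = +0.92 − (+0.00) = +0.92 V with n = 2.
At equilibrium E = 0, so log K = nE°cell / 0.0592 = (2)(+0.92) / 0.0592 = 31.1.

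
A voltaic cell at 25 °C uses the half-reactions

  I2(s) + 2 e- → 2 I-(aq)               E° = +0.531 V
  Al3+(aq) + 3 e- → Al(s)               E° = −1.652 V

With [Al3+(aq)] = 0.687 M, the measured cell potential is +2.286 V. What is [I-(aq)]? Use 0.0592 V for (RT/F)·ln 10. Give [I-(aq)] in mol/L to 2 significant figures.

With I₂/I⁻ at the cathode and Al³⁺/Al at the anode, E°cell = +0.531 − (−1.652) = +2.183 V (n = 6).
Rearranging E = E° − (0.0592/n)·log Q gives log Q = 6(+2.183 − (+2.286))/0.0592 = −10.439.
The balanced reaction is 3 I2(s) + 2 Al(s) → 6 I-(aq) + 2 Al3+(aq), so Q = [I-(aq)]^6·[Al3+(aq)]^2.
Substituting the known concentrations and solving, log [I-(aq)] = −1.685 and [I-(aq)] = 0.021 M.

0.021 M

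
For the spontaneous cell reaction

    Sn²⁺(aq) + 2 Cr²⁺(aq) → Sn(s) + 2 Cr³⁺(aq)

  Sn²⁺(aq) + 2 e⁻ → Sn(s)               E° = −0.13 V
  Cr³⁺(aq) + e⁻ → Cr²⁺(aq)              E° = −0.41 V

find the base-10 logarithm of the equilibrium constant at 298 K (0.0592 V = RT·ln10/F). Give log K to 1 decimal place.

log K = 9.5

The Sn²⁺/Sn couple is reduced (cathode); E°cell = −0.13 − (−0.41) = +0.28 V with n = 2.
At equilibrium E = 0, so log K = nE°cell / 0.0592 = (2)(+0.28) / 0.0592 = 9.5.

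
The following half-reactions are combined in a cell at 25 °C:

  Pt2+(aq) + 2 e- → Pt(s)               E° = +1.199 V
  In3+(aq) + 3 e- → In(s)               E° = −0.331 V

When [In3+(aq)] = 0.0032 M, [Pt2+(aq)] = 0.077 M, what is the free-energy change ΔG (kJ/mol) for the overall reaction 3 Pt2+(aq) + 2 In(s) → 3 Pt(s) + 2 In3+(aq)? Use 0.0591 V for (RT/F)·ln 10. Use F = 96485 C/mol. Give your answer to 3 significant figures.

With Pt²⁺/Pt reduced at the cathode, E°cell = +1.199 − (−0.331) = +1.530 V and n = 6.
Here Q = [In3+(aq)]^2 / [Pt2+(aq)]^3 = 0.0224 (log Q = −1.649), giving E = +1.530 − (0.0591/6)·(−1.649) = +1.5462 V.
ΔG = −nFE = −(6)(96485)(+1.5462) J/mol = −895 kJ/mol.

−895 kJ/mol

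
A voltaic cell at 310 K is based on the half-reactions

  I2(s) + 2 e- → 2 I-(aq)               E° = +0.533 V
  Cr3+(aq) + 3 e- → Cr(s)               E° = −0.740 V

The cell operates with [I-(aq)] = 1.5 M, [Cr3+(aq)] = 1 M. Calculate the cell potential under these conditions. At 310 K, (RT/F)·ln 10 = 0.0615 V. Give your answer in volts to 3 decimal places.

+1.262 V

Since E°(I₂/I⁻) > E°(Cr³⁺/Cr), I₂/I⁻ serves as the cathode.
E°cell = +0.533 − (−0.740) = +1.273 V, with n = 6 electrons transferred.
For the overall reaction 3 I2(s) + 2 Cr(s) → 6 I-(aq) + 2 Cr3+(aq), Q = [I-(aq)]^6·[Cr3+(aq)]^2 = 11.4, giving log Q = 1.057.
Applying E = E° − (RT ln10/nF)·log Q gives +1.273 − (0.0615/6)(1.057) = +1.262 V.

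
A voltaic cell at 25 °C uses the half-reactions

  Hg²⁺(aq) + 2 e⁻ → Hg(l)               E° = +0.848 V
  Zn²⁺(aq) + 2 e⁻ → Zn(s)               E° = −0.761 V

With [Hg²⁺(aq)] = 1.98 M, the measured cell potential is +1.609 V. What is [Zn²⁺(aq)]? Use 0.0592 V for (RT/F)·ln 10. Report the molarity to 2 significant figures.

2.0 M

With Hg²⁺/Hg at the cathode and Zn²⁺/Zn at the anode, E°cell = +0.848 − (−0.761) = +1.609 V (n = 2).
From the Nernst equation, log Q = n(E° − E)/0.0592 = 2·(+1.609 − (+1.609))/0.0592 = 0.000.
For Hg²⁺(aq) + Zn(s) → Hg(l) + Zn²⁺(aq), the reaction quotient is Q = [Zn²⁺(aq)] / [Hg²⁺(aq)].
Isolating [Zn²⁺(aq)] in Q = 10^{0.000} yields log [Zn²⁺(aq)] = 0.297, i.e. 2.0 M.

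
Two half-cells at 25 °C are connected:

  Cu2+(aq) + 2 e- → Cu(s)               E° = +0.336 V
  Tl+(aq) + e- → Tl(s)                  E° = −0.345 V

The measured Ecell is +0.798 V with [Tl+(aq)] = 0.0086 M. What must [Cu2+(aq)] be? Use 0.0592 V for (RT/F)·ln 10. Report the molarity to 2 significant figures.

With Cu²⁺/Cu at the cathode and Tl⁺/Tl at the anode, E°cell = +0.336 − (−0.345) = +0.681 V (n = 2).
Rearranging E = E° − (0.0592/n)·log Q gives log Q = 2(+0.681 − (+0.798))/0.0592 = −3.953.
For Cu2+(aq) + 2 Tl(s) → Cu(s) + 2 Tl+(aq), the reaction quotient is Q = [Tl+(aq)]^2 / [Cu2+(aq)].
Substituting the known concentrations and solving, log [Cu2+(aq)] = −0.178 and [Cu2+(aq)] = 0.66 M.

0.66 M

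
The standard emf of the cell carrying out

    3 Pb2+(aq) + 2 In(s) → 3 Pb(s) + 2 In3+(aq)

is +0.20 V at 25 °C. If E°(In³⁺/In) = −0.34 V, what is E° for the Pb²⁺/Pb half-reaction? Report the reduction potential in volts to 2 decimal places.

In the reaction as written the Pb²⁺/Pb couple is reduced (cathode) and In³⁺/In is oxidized (anode), so E°cell = E°(Pb²⁺/Pb) − E°(In³⁺/In).
E°(Pb²⁺/Pb) = E°cell + E°(anode) = +0.20 + (−0.34) = −0.14 V.

−0.14 V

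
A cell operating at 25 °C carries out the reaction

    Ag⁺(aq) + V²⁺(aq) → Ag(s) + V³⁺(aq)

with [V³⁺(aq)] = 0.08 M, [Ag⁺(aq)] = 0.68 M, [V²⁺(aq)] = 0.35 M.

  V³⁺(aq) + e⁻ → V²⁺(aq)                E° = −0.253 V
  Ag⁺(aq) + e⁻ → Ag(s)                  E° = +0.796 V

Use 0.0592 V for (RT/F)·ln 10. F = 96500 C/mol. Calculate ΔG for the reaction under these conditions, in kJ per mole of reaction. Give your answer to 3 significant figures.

The standard cell potential is +0.796 − (−0.253) = +1.049 V, with n = 1 electron in the balanced equation.
The reaction quotient is [V³⁺(aq)] / ([Ag⁺(aq)]·[V²⁺(aq)]) = 0.336; by Nernst, E = +1.049 − (0.0592/1)(−0.473) = +1.0770 V.
Finally ΔG = −nFE = −(1)(96500 C/mol)(+1.0770 V) = −104 kJ/mol.

−104 kJ/mol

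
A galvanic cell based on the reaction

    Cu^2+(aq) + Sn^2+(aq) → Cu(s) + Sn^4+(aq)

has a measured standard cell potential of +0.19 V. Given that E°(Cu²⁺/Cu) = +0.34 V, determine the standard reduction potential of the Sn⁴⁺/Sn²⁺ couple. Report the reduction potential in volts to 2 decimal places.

+0.15 V

In the reaction as written the Cu²⁺/Cu couple is reduced (cathode) and Sn⁴⁺/Sn²⁺ is oxidized (anode), so E°cell = E°(Cu²⁺/Cu) − E°(Sn⁴⁺/Sn²⁺).
E°(Sn⁴⁺/Sn²⁺) = E°(cathode) − E°cell = +0.34 − (+0.19) = +0.15 V.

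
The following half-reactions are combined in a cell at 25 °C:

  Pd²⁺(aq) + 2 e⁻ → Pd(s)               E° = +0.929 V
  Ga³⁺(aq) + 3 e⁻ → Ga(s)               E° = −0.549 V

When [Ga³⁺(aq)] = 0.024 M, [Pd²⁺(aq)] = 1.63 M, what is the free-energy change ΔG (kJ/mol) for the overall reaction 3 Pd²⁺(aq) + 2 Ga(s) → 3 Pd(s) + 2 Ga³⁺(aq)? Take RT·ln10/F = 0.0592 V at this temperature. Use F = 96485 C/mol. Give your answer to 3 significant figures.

E°cell = +0.929 − (−0.549) = +1.478 V; the balanced reaction transfers n = 6 electrons.
The reaction quotient is [Ga³⁺(aq)]^2 / [Pd²⁺(aq)]^3 = 0.000133; by Nernst, E = +1.478 − (0.0592/6)(−3.876) = +1.5162 V.
Then ΔG = −nFE = −6 × 96485 × +1.5162 J/mol = −878 kJ/mol.

−878 kJ/mol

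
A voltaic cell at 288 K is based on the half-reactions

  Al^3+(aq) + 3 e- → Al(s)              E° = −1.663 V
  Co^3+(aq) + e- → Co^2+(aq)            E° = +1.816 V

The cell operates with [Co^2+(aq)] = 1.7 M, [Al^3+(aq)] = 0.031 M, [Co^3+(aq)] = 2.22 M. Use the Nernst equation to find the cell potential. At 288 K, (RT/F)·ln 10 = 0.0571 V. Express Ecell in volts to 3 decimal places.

Co³⁺/Co²⁺ is reduced (cathode, E° = +1.816 V) and Al³⁺/Al is oxidized (anode).
E°cell = +1.816 − (−1.663) = +3.479 V, with n = 3 electrons transferred.
Balancing gives 3 Co^3+(aq) + Al(s) → 3 Co^2+(aq) + Al^3+(aq); hence Q = ([Co^2+(aq)]^3·[Al^3+(aq)]) / [Co^3+(aq)]^3 = 0.0139 (log Q = −1.856).
E = E° − (0.0571/n)·log Q = +3.479 − (0.0571/3)(−1.856) = +3.514 V.

+3.514 V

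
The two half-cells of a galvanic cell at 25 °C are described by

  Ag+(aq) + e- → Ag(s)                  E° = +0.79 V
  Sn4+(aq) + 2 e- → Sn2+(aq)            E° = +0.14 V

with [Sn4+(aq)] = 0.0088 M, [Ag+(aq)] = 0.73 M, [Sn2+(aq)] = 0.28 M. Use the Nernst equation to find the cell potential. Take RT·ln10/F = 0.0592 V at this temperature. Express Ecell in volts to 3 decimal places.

+0.686 V

Ag⁺/Ag is reduced (cathode, E° = +0.79 V) and Sn⁴⁺/Sn²⁺ is oxidized (anode).
E°cell = +0.79 − (+0.14) = +0.65 V, with n = 2 electrons transferred.
The balanced reaction is 2 Ag+(aq) + Sn2+(aq) → 2 Ag(s) + Sn4+(aq), so Q = [Sn4+(aq)] / ([Ag+(aq)]^2·[Sn2+(aq)]) = 0.059 and log Q = −1.229.
E = E° − (0.0592/n)·log Q = +0.65 − (0.0592/2)(−1.229) = +0.686 V.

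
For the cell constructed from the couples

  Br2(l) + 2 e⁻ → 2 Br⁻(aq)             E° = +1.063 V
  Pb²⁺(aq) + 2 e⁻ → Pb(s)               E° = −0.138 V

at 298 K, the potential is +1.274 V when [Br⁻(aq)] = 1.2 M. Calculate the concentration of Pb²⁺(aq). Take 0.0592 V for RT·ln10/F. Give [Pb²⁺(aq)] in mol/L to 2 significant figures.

0.0024 M

The Br₂/Br⁻ couple has the larger reduction potential, so it is the cathode: E°cell = +1.063 − (−0.138) = +1.201 V and n = 2.
From the Nernst equation, log Q = n(E° − E)/0.0592 = 2·(+1.201 − (+1.274))/0.0592 = −2.466.
The balanced reaction is Br2(l) + Pb(s) → 2 Br⁻(aq) + Pb²⁺(aq), so Q = [Br⁻(aq)]^2·[Pb²⁺(aq)].
Solving for the unknown gives log [Pb²⁺(aq)] = −2.624, so [Pb²⁺(aq)] ≈ 0.0024 M.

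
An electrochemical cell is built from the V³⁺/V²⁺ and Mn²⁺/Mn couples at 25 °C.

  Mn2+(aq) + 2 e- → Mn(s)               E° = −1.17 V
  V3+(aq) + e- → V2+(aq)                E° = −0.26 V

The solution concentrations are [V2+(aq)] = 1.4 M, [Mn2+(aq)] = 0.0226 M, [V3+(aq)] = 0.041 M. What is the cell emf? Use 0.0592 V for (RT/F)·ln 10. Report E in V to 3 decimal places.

+0.868 V

Since E°(V³⁺/V²⁺) > E°(Mn²⁺/Mn), V³⁺/V²⁺ serves as the cathode.
E°cell = −0.26 − (−1.17) = +0.91 V, with n = 2 electrons transferred.
The balanced reaction is 2 V3+(aq) + Mn(s) → 2 V2+(aq) + Mn2+(aq), so Q = ([V2+(aq)]^2·[Mn2+(aq)]) / [V3+(aq)]^2 = 26.4 and log Q = 1.421.
By the Nernst equation, E = +0.91 − (0.0592/2)·(1.421) = +0.868 V.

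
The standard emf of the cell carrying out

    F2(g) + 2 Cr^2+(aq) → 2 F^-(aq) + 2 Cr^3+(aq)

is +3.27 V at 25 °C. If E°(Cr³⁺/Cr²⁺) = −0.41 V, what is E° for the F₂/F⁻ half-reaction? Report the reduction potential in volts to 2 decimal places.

In the reaction as written the F₂/F⁻ couple is reduced (cathode) and Cr³⁺/Cr²⁺ is oxidized (anode), so E°cell = E°(F₂/F⁻) − E°(Cr³⁺/Cr²⁺).
E°(F₂/F⁻) = E°cell + E°(anode) = +3.27 + (−0.41) = +2.86 V.

+2.86 V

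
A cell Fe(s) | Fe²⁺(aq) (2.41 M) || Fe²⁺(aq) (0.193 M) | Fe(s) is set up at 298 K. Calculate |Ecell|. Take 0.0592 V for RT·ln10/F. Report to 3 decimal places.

0.032 V

For a concentration cell E°cell = 0, since both electrodes use the same couple.
The compartment with the higher Fe²⁺(aq) concentration (2.41 M) acts as the cathode; ions are reduced there and produced at the dilute (0.193 M) anode.
With n = 2, Ecell = −(0.0592/2)·log([dilute]/[conc]) = −(0.0592/2)·log(0.193/2.41) = +0.032 V.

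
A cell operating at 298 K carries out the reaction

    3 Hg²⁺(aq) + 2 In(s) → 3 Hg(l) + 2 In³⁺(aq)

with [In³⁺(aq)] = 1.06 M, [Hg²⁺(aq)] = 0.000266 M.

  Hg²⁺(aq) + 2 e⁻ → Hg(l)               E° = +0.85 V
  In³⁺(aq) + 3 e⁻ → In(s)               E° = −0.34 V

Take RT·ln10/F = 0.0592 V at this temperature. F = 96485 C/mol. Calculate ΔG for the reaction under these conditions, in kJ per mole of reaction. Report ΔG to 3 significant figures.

With Hg²⁺/Hg reduced at the cathode, E°cell = +0.85 − (−0.34) = +1.19 V and n = 6.
Here Q = [In³⁺(aq)]^2 / [Hg²⁺(aq)]^3 = 5.97×10^10 (log Q = 10.776), giving E = +1.19 − (0.0592/6)·(10.776) = +1.0837 V.
ΔG = −nFE = −(6)(96485)(+1.0837) J/mol = −627 kJ/mol.

−627 kJ/mol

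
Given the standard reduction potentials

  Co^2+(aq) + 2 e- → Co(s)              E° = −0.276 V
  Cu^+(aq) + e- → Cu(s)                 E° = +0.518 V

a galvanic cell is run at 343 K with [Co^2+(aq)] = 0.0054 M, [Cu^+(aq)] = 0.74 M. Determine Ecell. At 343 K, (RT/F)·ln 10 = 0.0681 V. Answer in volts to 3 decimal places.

Since E°(Cu⁺/Cu) > E°(Co²⁺/Co), Cu⁺/Cu serves as the cathode.
E°cell = +0.518 − (−0.276) = +0.794 V, with n = 2 electrons transferred.
The balanced reaction is 2 Cu^+(aq) + Co(s) → 2 Cu(s) + Co^2+(aq), so Q = [Co^2+(aq)] / [Cu^+(aq)]^2 = 0.00986 and log Q = −2.006.
Applying E = E° − (RT ln10/nF)·log Q gives +0.794 − (0.0681/2)(−2.006) = +0.862 V.

+0.862 V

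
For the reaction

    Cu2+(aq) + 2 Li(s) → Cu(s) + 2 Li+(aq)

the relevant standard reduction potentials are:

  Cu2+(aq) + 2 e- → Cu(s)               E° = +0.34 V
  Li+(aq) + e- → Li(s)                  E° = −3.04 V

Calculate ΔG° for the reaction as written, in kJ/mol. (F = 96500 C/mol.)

In the reaction as written Cu2+(aq) is reduced, so the Cu²⁺/Cu couple is the cathode and Li⁺/Li is the anode.
E°cell = +0.34 − (−3.04) = +3.38 V; balancing electrons gives n = 2.
ΔG° = −nFE°cell = −(2)(96500)(+3.38) J/mol = −652 kJ/mol.

−652 kJ/mol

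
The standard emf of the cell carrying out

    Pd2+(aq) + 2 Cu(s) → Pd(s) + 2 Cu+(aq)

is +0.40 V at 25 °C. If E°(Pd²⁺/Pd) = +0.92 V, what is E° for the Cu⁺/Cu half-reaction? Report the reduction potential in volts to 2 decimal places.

In the reaction as written the Pd²⁺/Pd couple is reduced (cathode) and Cu⁺/Cu is oxidized (anode), so E°cell = E°(Pd²⁺/Pd) − E°(Cu⁺/Cu).
E°(Cu⁺/Cu) = E°(cathode) − E°cell = +0.92 − (+0.40) = +0.52 V.

+0.52 V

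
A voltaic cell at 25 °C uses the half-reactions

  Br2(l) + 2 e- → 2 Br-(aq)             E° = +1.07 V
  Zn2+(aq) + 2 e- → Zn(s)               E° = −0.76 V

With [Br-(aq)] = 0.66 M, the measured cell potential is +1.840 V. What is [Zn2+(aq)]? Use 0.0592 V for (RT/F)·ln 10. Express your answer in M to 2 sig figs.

1.1 M

With Br₂/Br⁻ at the cathode and Zn²⁺/Zn at the anode, E°cell = +1.07 − (−0.76) = +1.83 V (n = 2).
Since E = E° − (0.0592/n)·log Q, log Q = n(E° − E)/0.0592 = −0.338.
The balanced reaction is Br2(l) + Zn(s) → 2 Br-(aq) + Zn2+(aq), so Q = [Br-(aq)]^2·[Zn2+(aq)].
Substituting the known concentrations and solving, log [Zn2+(aq)] = 0.023 and [Zn2+(aq)] = 1.1 M.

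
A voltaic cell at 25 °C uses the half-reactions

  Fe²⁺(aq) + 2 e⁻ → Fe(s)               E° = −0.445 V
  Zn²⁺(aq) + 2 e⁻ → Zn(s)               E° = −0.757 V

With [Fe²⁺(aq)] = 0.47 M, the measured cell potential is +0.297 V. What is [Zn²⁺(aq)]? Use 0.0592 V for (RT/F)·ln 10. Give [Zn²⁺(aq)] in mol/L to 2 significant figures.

The Fe²⁺/Fe couple has the larger reduction potential, so it is the cathode: E°cell = −0.445 − (−0.757) = +0.312 V and n = 2.
Rearranging E = E° − (0.0592/n)·log Q gives log Q = 2(+0.312 − (+0.297))/0.0592 = 0.507.
The balanced reaction is Fe²⁺(aq) + Zn(s) → Fe(s) + Zn²⁺(aq), so Q = [Zn²⁺(aq)] / [Fe²⁺(aq)].
Isolating [Zn²⁺(aq)] in Q = 10^{0.507} yields log [Zn²⁺(aq)] = 0.179, i.e. 1.5 M.

1.5 M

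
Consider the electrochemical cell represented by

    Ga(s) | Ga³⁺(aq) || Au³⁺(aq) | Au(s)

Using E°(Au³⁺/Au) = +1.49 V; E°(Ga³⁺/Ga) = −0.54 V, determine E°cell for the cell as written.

+2.03 V

By convention the left-hand electrode in cell notation is the anode (oxidation) and the right-hand electrode is the cathode (reduction).
E°cell = E°(right) − E°(left) = +1.49 − (−0.54) = +2.03 V.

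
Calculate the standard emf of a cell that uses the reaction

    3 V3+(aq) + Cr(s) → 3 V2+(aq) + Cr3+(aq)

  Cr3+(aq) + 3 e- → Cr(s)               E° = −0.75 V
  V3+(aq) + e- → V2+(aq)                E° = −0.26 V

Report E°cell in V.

In the reaction as written, V3+(aq) is reduced (cathode) and Cr3+(aq) is produced by oxidation at the anode.
E°cell = E°(cathode) − E°(anode) = −0.26 − (−0.75) = +0.49 V.
The positive value indicates the reaction is spontaneous as written.

+0.49 V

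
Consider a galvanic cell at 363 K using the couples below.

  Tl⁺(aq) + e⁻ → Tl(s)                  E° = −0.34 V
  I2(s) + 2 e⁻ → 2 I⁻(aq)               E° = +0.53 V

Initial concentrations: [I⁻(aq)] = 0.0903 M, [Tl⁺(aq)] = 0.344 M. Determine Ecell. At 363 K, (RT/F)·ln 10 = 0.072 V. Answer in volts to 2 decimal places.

The I₂/I⁻ couple has the more positive E°, so it is the cathode; Tl⁺/Tl is the anode.
The standard potential is +0.53 − (−0.34) = +0.87 V and the balanced reaction transfers n = 2 electrons.
Balancing gives I2(s) + 2 Tl(s) → 2 I⁻(aq) + 2 Tl⁺(aq); hence Q = [I⁻(aq)]^2·[Tl⁺(aq)]^2 = 0.000965 (log Q = −3.016).
Applying E = E° − (RT ln10/nF)·log Q gives +0.87 − (0.072/2)(−3.016) = +0.98 V.

+0.98 V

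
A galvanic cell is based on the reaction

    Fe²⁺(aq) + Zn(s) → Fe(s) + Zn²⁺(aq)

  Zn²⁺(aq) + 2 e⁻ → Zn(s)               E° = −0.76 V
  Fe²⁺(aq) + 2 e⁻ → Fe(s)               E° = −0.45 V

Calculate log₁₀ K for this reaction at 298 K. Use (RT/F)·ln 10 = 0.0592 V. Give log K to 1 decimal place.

The Fe²⁺/Fe couple is reduced (cathode); E°cell = −0.45 − (−0.76) = +0.31 V with n = 2.
At equilibrium E = 0, so log K = nE°cell / 0.0592 = (2)(+0.31) / 0.0592 = 10.5.

log K = 10.5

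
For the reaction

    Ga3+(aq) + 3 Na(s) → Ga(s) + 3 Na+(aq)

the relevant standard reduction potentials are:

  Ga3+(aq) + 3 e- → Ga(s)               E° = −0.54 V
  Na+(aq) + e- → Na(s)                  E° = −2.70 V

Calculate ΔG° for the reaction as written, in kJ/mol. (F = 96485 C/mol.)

In the reaction as written Ga3+(aq) is reduced, so the Ga³⁺/Ga couple is the cathode and Na⁺/Na is the anode.
E°cell = −0.54 − (−2.70) = +2.16 V; balancing electrons gives n = 3.
ΔG° = −nFE°cell = −(3)(96485)(+2.16) J/mol = −625 kJ/mol.

−625 kJ/mol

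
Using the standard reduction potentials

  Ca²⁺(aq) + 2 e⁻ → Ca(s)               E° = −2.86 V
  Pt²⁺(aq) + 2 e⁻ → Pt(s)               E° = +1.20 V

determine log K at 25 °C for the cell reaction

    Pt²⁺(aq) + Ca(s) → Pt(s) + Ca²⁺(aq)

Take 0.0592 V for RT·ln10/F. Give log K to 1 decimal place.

log K = 137.2

The Pt²⁺/Pt couple is reduced (cathode); E°cell = +1.20 − (−2.86) = +4.06 V with n = 2.
At equilibrium E = 0, so log K = nE°cell / 0.0592 = (2)(+4.06) / 0.0592 = 137.2.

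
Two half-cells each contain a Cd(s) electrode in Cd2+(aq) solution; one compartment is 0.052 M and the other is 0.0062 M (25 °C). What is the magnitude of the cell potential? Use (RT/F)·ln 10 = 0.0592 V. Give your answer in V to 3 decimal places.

0.027 V

For a concentration cell E°cell = 0, since both electrodes use the same couple.
The compartment with the higher Cd2+(aq) concentration (0.052 M) acts as the cathode; ions are reduced there and produced at the dilute (0.0062 M) anode.
With n = 2, Ecell = −(0.0592/2)·log([dilute]/[conc]) = −(0.0592/2)·log(0.0062/0.052) = +0.027 V.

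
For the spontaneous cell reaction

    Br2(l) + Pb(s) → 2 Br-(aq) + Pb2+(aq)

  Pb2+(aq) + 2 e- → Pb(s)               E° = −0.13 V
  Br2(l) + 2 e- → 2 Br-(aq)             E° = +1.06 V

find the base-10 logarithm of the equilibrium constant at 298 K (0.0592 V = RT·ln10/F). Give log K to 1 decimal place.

The Br₂/Br⁻ couple is reduced (cathode); E°cell = +1.06 − (−0.13) = +1.19 V with n = 2.
At equilibrium E = 0, so log K = nE°cell / 0.0592 = (2)(+1.19) / 0.0592 = 40.2.

log K = 40.2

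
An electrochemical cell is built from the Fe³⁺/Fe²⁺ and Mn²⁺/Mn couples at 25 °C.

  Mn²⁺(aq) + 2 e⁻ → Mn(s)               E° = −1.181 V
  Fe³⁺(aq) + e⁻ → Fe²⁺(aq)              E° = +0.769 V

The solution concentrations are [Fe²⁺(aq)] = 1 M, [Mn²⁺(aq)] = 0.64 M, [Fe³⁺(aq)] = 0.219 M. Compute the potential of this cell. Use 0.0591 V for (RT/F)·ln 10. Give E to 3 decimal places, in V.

+1.917 V

The Fe³⁺/Fe²⁺ couple has the more positive E°, so it is the cathode; Mn²⁺/Mn is the anode.
E°cell = E°cat − E°an = +0.769 − (−1.181) = +1.950 V; n = 2.
Balancing gives 2 Fe³⁺(aq) + Mn(s) → 2 Fe²⁺(aq) + Mn²⁺(aq); hence Q = ([Fe²⁺(aq)]^2·[Mn²⁺(aq)]) / [Fe³⁺(aq)]^2 = 13.3 (log Q = 1.125).
By the Nernst equation, E = +1.950 − (0.0591/2)·(1.125) = +1.917 V.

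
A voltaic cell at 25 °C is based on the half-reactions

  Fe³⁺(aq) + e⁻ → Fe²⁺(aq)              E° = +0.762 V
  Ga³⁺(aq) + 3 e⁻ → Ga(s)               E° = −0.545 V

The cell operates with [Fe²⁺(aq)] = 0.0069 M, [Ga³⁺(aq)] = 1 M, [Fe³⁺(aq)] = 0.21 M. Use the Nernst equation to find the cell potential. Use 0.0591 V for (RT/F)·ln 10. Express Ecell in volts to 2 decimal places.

+1.39 V

Since E°(Fe³⁺/Fe²⁺) > E°(Ga³⁺/Ga), Fe³⁺/Fe²⁺ serves as the cathode.
E°cell = +0.762 − (−0.545) = +1.307 V, with n = 3 electrons transferred.
For the overall reaction 3 Fe³⁺(aq) + Ga(s) → 3 Fe²⁺(aq) + Ga³⁺(aq), Q = ([Fe²⁺(aq)]^3·[Ga³⁺(aq)]) / [Fe³⁺(aq)]^3 = 3.55×10^−5, giving log Q = −4.450.
E = E° − (0.0591/n)·log Q = +1.307 − (0.0591/3)(−4.450) = +1.39 V.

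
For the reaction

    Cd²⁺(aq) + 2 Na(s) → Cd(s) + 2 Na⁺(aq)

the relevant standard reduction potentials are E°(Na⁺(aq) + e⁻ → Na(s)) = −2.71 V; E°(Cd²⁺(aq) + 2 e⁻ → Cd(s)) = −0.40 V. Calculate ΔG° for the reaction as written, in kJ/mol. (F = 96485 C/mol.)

−446 kJ/mol

In the reaction as written Cd²⁺(aq) is reduced, so the Cd²⁺/Cd couple is the cathode and Na⁺/Na is the anode.
E°cell = −0.40 − (−2.71) = +2.31 V; balancing electrons gives n = 2.
ΔG° = −nFE°cell = −(2)(96485)(+2.31) J/mol = −446 kJ/mol.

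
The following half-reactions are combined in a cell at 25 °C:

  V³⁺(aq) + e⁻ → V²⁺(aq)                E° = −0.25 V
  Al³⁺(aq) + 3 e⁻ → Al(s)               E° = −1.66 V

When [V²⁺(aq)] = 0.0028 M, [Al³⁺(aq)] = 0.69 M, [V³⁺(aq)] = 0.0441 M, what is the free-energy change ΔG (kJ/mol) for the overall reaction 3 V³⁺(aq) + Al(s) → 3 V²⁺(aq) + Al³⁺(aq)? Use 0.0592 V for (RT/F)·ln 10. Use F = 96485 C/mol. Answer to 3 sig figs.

−430 kJ/mol

The standard cell potential is −0.25 − (−1.66) = +1.41 V, with n = 3 electrons in the balanced equation.
Here Q = ([V²⁺(aq)]^3·[Al³⁺(aq)]) / [V³⁺(aq)]^3 = 0.000177 (log Q = −3.753), giving E = +1.41 − (0.0592/3)·(−3.753) = +1.4841 V.
Then ΔG = −nFE = −3 × 96485 × +1.4841 J/mol = −430 kJ/mol.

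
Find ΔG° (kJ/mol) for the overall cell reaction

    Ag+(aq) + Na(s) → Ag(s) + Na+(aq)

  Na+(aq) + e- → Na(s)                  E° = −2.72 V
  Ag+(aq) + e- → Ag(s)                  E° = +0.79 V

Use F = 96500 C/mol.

In the reaction as written Ag+(aq) is reduced, so the Ag⁺/Ag couple is the cathode and Na⁺/Na is the anode.
E°cell = +0.79 − (−2.72) = +3.51 V; balancing electrons gives n = 1.
ΔG° = −nFE°cell = −(1)(96500)(+3.51) J/mol = −339 kJ/mol.

−339 kJ/mol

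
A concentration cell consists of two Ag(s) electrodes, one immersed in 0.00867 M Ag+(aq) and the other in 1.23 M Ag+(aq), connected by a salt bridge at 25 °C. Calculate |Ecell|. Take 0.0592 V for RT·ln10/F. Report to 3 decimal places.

0.127 V

For a concentration cell E°cell = 0, since both electrodes use the same couple.
The compartment with the higher Ag+(aq) concentration (1.23 M) acts as the cathode; ions are reduced there and produced at the dilute (0.00867 M) anode.
With n = 1, Ecell = −(0.0592/1)·log([dilute]/[conc]) = −(0.0592/1)·log(0.00867/1.23) = +0.127 V.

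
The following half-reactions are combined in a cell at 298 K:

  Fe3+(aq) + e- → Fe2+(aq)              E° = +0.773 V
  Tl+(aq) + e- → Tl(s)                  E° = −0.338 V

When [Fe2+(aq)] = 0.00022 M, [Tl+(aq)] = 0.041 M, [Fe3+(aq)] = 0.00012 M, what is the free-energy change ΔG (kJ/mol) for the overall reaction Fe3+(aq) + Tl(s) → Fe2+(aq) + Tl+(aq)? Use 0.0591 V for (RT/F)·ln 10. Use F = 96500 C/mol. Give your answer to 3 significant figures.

E°cell = +0.773 − (−0.338) = +1.111 V; the balanced reaction transfers n = 1 electron.
The reaction quotient is ([Fe2+(aq)]·[Tl+(aq)]) / [Fe3+(aq)] = 0.0752; by Nernst, E = +1.111 − (0.0591/1)(−1.124) = +1.1774 V.
ΔG = −nFE = −(1)(96500)(+1.1774) J/mol = −114 kJ/mol.

−114 kJ/mol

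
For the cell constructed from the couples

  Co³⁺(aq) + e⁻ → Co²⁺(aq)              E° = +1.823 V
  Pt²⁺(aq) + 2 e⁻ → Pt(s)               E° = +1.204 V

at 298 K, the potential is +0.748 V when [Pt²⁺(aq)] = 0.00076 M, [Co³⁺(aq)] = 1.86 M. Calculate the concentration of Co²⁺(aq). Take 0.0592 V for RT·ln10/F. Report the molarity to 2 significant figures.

0.45 M

The Co³⁺/Co²⁺ couple has the larger reduction potential, so it is the cathode: E°cell = +1.823 − (+1.204) = +0.619 V and n = 2.
Since E = E° − (0.0592/n)·log Q, log Q = n(E° − E)/0.0592 = −4.358.
For 2 Co³⁺(aq) + Pt(s) → 2 Co²⁺(aq) + Pt²⁺(aq), the reaction quotient is Q = ([Co²⁺(aq)]^2·[Pt²⁺(aq)]) / [Co³⁺(aq)]^2.
Substituting the known concentrations and solving, log [Co²⁺(aq)] = −0.350 and [Co²⁺(aq)] = 0.45 M.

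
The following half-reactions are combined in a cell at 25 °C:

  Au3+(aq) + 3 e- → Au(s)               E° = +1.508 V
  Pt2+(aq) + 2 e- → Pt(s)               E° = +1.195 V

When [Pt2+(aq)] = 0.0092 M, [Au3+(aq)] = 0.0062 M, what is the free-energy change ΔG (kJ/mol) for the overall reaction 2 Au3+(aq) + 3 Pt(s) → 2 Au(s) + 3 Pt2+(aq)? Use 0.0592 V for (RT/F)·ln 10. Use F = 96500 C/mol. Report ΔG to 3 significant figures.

With Au³⁺/Au reduced at the cathode, E°cell = +1.508 − (+1.195) = +0.313 V and n = 6.
The reaction quotient is [Pt2+(aq)]^3 / [Au3+(aq)]^2 = 0.0203; by Nernst, E = +0.313 − (0.0592/6)(−1.693) = +0.3297 V.
ΔG = −nFE = −(6)(96500)(+0.3297) J/mol = −191 kJ/mol.

−191 kJ/mol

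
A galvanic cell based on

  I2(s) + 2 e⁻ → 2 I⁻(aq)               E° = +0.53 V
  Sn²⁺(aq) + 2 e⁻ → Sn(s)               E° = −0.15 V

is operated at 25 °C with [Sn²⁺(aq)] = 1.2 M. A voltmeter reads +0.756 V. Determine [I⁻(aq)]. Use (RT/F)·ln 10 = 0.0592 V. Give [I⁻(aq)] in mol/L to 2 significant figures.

With I₂/I⁻ at the cathode and Sn²⁺/Sn at the anode, E°cell = +0.53 − (−0.15) = +0.68 V (n = 2).
Since E = E° − (0.0592/n)·log Q, log Q = n(E° − E)/0.0592 = −2.568.
The balanced reaction is I2(s) + Sn(s) → 2 I⁻(aq) + Sn²⁺(aq), so Q = [I⁻(aq)]^2·[Sn²⁺(aq)].
Isolating [I⁻(aq)] in Q = 10^{−2.568} yields log [I⁻(aq)] = −1.324, i.e. 0.047 M.

0.047 M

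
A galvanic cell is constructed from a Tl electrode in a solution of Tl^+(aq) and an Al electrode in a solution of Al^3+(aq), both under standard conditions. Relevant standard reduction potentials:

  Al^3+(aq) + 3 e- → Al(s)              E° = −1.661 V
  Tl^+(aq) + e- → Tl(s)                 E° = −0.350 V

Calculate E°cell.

+1.311 V

Of the two couples in this cell, the one with the more positive reduction potential is reduced at the cathode: here that is Tl⁺/Tl (−0.350 V); Al³⁺/Al (−1.661 V) is the anode.
E°cell = E°(cathode) − E°(anode) = −0.350 − (−1.661) = +1.311 V.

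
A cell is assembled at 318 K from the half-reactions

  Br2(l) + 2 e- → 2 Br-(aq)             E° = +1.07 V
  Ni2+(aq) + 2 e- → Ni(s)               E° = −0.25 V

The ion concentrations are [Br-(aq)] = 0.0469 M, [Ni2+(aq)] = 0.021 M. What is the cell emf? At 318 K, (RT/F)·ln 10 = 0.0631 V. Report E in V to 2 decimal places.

Since E°(Br₂/Br⁻) > E°(Ni²⁺/Ni), Br₂/Br⁻ serves as the cathode.
The standard potential is +1.07 − (−0.25) = +1.32 V and the balanced reaction transfers n = 2 electrons.
The balanced reaction is Br2(l) + Ni(s) → 2 Br-(aq) + Ni2+(aq), so Q = [Br-(aq)]^2·[Ni2+(aq)] = 4.62×10^−5 and log Q = −4.335.
By the Nernst equation, E = +1.32 − (0.0631/2)·(−4.335) = +1.46 V.

+1.46 V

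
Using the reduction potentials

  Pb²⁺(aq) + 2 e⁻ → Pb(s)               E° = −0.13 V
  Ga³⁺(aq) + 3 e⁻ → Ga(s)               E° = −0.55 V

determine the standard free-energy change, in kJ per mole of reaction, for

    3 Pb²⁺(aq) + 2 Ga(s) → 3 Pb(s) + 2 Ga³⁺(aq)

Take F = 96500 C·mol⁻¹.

In the reaction as written Pb²⁺(aq) is reduced, so the Pb²⁺/Pb couple is the cathode and Ga³⁺/Ga is the anode.
E°cell = −0.13 − (−0.55) = +0.42 V; balancing electrons gives n = 6.
ΔG° = −nFE°cell = −(6)(96500)(+0.42) J/mol = −243 kJ/mol.

−243 kJ/mol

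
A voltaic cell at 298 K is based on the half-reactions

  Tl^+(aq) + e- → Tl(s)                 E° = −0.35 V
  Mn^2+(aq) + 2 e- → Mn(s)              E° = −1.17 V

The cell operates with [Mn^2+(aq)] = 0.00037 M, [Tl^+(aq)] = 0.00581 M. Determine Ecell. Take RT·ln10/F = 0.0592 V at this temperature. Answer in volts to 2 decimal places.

The Tl⁺/Tl couple has the more positive E°, so it is the cathode; Mn²⁺/Mn is the anode.
E°cell = E°cat − E°an = −0.35 − (−1.17) = +0.82 V; n = 2.
The balanced reaction is 2 Tl^+(aq) + Mn(s) → 2 Tl(s) + Mn^2+(aq), so Q = [Mn^2+(aq)] / [Tl^+(aq)]^2 = 11 and log Q = 1.040.
E = E° − (0.0592/n)·log Q = +0.82 − (0.0592/2)(1.040) = +0.79 V.

+0.79 V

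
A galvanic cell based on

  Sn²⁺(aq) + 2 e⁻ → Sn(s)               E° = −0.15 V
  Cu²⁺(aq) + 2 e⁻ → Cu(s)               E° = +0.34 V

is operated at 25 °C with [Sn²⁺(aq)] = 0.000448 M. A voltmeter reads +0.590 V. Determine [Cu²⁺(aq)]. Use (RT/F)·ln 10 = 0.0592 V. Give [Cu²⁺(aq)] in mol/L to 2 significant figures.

1.1 M

The Cu²⁺/Cu couple has the larger reduction potential, so it is the cathode: E°cell = +0.34 − (−0.15) = +0.49 V and n = 2.
Rearranging E = E° − (0.0592/n)·log Q gives log Q = 2(+0.49 − (+0.590))/0.0592 = −3.378.
Balancing electrons gives Cu²⁺(aq) + Sn(s) → Cu(s) + Sn²⁺(aq); thus Q = [Sn²⁺(aq)] / [Cu²⁺(aq)].
Solving for the unknown gives log [Cu²⁺(aq)] = 0.029, so [Cu²⁺(aq)] ≈ 1.1 M.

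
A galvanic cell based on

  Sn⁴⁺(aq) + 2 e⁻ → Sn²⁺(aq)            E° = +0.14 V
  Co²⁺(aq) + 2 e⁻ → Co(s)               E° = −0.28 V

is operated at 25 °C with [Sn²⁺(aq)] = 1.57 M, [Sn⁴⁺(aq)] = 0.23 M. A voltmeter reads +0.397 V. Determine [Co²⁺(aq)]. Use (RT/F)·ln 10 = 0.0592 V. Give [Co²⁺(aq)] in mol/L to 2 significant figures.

Sn⁴⁺/Sn²⁺ is the cathode (higher E°); E°cell = +0.14 − (−0.28) = +0.42 V with n = 2.
Rearranging E = E° − (0.0592/n)·log Q gives log Q = 2(+0.42 − (+0.397))/0.0592 = 0.777.
Balancing electrons gives Sn⁴⁺(aq) + Co(s) → Sn²⁺(aq) + Co²⁺(aq); thus Q = ([Sn²⁺(aq)]·[Co²⁺(aq)]) / [Sn⁴⁺(aq)].
Isolating [Co²⁺(aq)] in Q = 10^{0.777} yields log [Co²⁺(aq)] = −0.057, i.e. 0.88 M.

0.88 M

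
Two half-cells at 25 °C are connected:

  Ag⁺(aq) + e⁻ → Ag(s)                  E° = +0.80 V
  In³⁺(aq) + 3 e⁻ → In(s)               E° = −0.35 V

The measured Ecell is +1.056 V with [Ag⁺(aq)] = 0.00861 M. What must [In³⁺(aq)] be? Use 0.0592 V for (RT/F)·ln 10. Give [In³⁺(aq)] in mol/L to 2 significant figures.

With Ag⁺/Ag at the cathode and In³⁺/In at the anode, E°cell = +0.80 − (−0.35) = +1.15 V (n = 3).
Rearranging E = E° − (0.0592/n)·log Q gives log Q = 3(+1.15 − (+1.056))/0.0592 = 4.764.
Balancing electrons gives 3 Ag⁺(aq) + In(s) → 3 Ag(s) + In³⁺(aq); thus Q = [In³⁺(aq)] / [Ag⁺(aq)]^3.
Solving for the unknown gives log [In³⁺(aq)] = −1.431, so [In³⁺(aq)] ≈ 0.037 M.

0.037 M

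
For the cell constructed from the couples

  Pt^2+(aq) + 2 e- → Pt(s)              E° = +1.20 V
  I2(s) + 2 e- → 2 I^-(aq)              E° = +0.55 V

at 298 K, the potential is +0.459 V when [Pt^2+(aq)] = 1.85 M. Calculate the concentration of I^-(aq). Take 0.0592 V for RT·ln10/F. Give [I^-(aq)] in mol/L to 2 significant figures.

The Pt²⁺/Pt couple has the larger reduction potential, so it is the cathode: E°cell = +1.20 − (+0.55) = +0.65 V and n = 2.
From the Nernst equation, log Q = n(E° − E)/0.0592 = 2·(+0.65 − (+0.459))/0.0592 = 6.453.
For Pt^2+(aq) + 2 I^-(aq) → Pt(s) + I2(s), the reaction quotient is Q = 1 / ([Pt^2+(aq)]·[I^-(aq)]^2).
Isolating [I^-(aq)] in Q = 10^{6.453} yields log [I^-(aq)] = −3.360, i.e. 0.00044 M.

0.00044 M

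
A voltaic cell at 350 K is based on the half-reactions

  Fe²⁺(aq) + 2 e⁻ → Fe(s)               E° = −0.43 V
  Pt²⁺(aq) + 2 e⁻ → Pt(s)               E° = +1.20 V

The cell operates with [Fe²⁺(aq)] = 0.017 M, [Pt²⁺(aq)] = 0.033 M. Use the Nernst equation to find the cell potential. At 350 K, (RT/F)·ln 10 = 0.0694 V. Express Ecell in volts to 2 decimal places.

+1.64 V

Pt²⁺/Pt is reduced (cathode, E° = +1.20 V) and Fe²⁺/Fe is oxidized (anode).
E°cell = E°cat − E°an = +1.20 − (−0.43) = +1.63 V; n = 2.
Balancing gives Pt²⁺(aq) + Fe(s) → Pt(s) + Fe²⁺(aq); hence Q = [Fe²⁺(aq)] / [Pt²⁺(aq)] = 0.515 (log Q = −0.288).
E = E° − (0.0694/n)·log Q = +1.63 − (0.0694/2)(−0.288) = +1.64 V.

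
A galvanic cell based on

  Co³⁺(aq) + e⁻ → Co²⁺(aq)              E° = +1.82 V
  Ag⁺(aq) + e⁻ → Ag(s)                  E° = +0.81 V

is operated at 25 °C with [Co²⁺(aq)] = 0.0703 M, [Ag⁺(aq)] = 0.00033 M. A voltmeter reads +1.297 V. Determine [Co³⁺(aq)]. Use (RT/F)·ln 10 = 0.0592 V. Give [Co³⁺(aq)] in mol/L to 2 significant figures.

Co³⁺/Co²⁺ is the cathode (higher E°); E°cell = +1.82 − (+0.81) = +1.01 V with n = 1.
Rearranging E = E° − (0.0592/n)·log Q gives log Q = 1(+1.01 − (+1.297))/0.0592 = −4.848.
For Co³⁺(aq) + Ag(s) → Co²⁺(aq) + Ag⁺(aq), the reaction quotient is Q = ([Co²⁺(aq)]·[Ag⁺(aq)]) / [Co³⁺(aq)].
Solving for the unknown gives log [Co³⁺(aq)] = 0.213, so [Co³⁺(aq)] ≈ 1.6 M.

1.6 M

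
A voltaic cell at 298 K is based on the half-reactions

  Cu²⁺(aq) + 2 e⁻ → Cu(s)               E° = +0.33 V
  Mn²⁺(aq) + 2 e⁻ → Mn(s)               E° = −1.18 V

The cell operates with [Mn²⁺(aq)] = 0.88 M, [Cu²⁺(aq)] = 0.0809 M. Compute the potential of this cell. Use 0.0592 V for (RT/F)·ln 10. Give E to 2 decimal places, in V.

The Cu²⁺/Cu couple has the more positive E°, so it is the cathode; Mn²⁺/Mn is the anode.
E°cell = +0.33 − (−1.18) = +1.51 V, with n = 2 electrons transferred.
For the overall reaction Cu²⁺(aq) + Mn(s) → Cu(s) + Mn²⁺(aq), Q = [Mn²⁺(aq)] / [Cu²⁺(aq)] = 10.9, giving log Q = 1.037.
Applying E = E° − (RT ln10/nF)·log Q gives +1.51 − (0.0592/2)(1.037) = +1.48 V.

+1.48 V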